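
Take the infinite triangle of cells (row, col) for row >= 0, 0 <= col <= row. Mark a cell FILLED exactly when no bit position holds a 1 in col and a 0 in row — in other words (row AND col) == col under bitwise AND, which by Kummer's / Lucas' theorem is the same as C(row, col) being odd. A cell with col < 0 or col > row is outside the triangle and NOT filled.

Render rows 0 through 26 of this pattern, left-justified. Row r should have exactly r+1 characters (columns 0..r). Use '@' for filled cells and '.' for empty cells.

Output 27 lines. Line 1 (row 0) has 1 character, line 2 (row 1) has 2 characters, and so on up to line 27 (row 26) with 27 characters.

r0=0: @
r1=1: @@
r2=10: @.@
r3=11: @@@@
r4=100: @...@
r5=101: @@..@@
r6=110: @.@.@.@
r7=111: @@@@@@@@
r8=1000: @.......@
r9=1001: @@......@@
r10=1010: @.@.....@.@
r11=1011: @@@@....@@@@
r12=1100: @...@...@...@
r13=1101: @@..@@..@@..@@
r14=1110: @.@.@.@.@.@.@.@
r15=1111: @@@@@@@@@@@@@@@@
r16=10000: @...............@
r17=10001: @@..............@@
r18=10010: @.@.............@.@
r19=10011: @@@@............@@@@
r20=10100: @...@...........@...@
r21=10101: @@..@@..........@@..@@
r22=10110: @.@.@.@.........@.@.@.@
r23=10111: @@@@@@@@........@@@@@@@@
r24=11000: @.......@.......@.......@
r25=11001: @@......@@......@@......@@
r26=11010: @.@.....@.@.....@.@.....@.@

Answer: @
@@
@.@
@@@@
@...@
@@..@@
@.@.@.@
@@@@@@@@
@.......@
@@......@@
@.@.....@.@
@@@@....@@@@
@...@...@...@
@@..@@..@@..@@
@.@.@.@.@.@.@.@
@@@@@@@@@@@@@@@@
@...............@
@@..............@@
@.@.............@.@
@@@@............@@@@
@...@...........@...@
@@..@@..........@@..@@
@.@.@.@.........@.@.@.@
@@@@@@@@........@@@@@@@@
@.......@.......@.......@
@@......@@......@@......@@
@.@.....@.@.....@.@.....@.@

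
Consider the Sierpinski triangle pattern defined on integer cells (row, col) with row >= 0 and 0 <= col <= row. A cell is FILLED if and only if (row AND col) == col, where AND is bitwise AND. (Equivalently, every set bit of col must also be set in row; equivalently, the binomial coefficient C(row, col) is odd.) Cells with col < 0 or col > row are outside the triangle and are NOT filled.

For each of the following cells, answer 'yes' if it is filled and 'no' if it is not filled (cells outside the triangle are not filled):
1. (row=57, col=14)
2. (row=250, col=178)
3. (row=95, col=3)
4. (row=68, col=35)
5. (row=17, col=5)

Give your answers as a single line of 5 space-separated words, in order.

Answer: no yes yes no no

Derivation:
(57,14): row=0b111001, col=0b1110, row AND col = 0b1000 = 8; 8 != 14 -> empty
(250,178): row=0b11111010, col=0b10110010, row AND col = 0b10110010 = 178; 178 == 178 -> filled
(95,3): row=0b1011111, col=0b11, row AND col = 0b11 = 3; 3 == 3 -> filled
(68,35): row=0b1000100, col=0b100011, row AND col = 0b0 = 0; 0 != 35 -> empty
(17,5): row=0b10001, col=0b101, row AND col = 0b1 = 1; 1 != 5 -> empty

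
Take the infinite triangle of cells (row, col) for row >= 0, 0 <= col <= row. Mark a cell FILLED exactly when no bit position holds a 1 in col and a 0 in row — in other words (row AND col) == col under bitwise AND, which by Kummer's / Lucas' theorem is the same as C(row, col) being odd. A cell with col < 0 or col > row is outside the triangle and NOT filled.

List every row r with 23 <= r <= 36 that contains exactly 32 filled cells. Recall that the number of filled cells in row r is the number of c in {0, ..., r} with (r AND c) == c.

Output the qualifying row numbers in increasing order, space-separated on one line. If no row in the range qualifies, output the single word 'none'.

Answer: 31

Derivation:
Row r has 2^popcount(r) filled cells, so we need popcount(r) = log2(32) = 5.
Scan r = 23..36 and keep those with exactly 5 one-bits:
r=23=10111 popcount=4 -> skip
r=24=11000 popcount=2 -> skip
r=25=11001 popcount=3 -> skip
r=26=11010 popcount=3 -> skip
r=27=11011 popcount=4 -> skip
r=28=11100 popcount=3 -> skip
r=29=11101 popcount=4 -> skip
r=30=11110 popcount=4 -> skip
r=31=11111 popcount=5 -> KEEP
r=32=100000 popcount=1 -> skip
r=33=100001 popcount=2 -> skip
r=34=100010 popcount=2 -> skip
r=35=100011 popcount=3 -> skip
r=36=100100 popcount=2 -> skip
Kept rows: 31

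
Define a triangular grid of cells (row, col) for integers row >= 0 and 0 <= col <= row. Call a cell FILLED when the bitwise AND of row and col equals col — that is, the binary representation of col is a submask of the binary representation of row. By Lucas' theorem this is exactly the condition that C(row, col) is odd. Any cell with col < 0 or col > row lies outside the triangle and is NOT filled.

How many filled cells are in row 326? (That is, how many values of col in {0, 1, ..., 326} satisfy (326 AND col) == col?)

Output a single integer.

326 in binary = 101000110
popcount(326) = number of 1-bits in 101000110 = 4
A col c satisfies (326 AND c) == c iff every set bit of c is also set in 326; each of the 4 set bits of 326 can independently be on or off in c.
count = 2^4 = 16

Answer: 16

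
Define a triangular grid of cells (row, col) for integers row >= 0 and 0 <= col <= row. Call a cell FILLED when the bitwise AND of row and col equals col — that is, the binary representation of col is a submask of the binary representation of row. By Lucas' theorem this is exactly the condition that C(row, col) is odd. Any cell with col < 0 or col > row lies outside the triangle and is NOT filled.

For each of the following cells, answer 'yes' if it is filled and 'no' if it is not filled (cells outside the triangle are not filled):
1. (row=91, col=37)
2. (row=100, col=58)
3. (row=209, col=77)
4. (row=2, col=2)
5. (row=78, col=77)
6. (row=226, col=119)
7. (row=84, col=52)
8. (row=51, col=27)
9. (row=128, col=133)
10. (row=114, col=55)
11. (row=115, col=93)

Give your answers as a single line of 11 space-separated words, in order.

Answer: no no no yes no no no no no no no

Derivation:
(91,37): row=0b1011011, col=0b100101, row AND col = 0b1 = 1; 1 != 37 -> empty
(100,58): row=0b1100100, col=0b111010, row AND col = 0b100000 = 32; 32 != 58 -> empty
(209,77): row=0b11010001, col=0b1001101, row AND col = 0b1000001 = 65; 65 != 77 -> empty
(2,2): row=0b10, col=0b10, row AND col = 0b10 = 2; 2 == 2 -> filled
(78,77): row=0b1001110, col=0b1001101, row AND col = 0b1001100 = 76; 76 != 77 -> empty
(226,119): row=0b11100010, col=0b1110111, row AND col = 0b1100010 = 98; 98 != 119 -> empty
(84,52): row=0b1010100, col=0b110100, row AND col = 0b10100 = 20; 20 != 52 -> empty
(51,27): row=0b110011, col=0b11011, row AND col = 0b10011 = 19; 19 != 27 -> empty
(128,133): col outside [0, 128] -> not filled
(114,55): row=0b1110010, col=0b110111, row AND col = 0b110010 = 50; 50 != 55 -> empty
(115,93): row=0b1110011, col=0b1011101, row AND col = 0b1010001 = 81; 81 != 93 -> empty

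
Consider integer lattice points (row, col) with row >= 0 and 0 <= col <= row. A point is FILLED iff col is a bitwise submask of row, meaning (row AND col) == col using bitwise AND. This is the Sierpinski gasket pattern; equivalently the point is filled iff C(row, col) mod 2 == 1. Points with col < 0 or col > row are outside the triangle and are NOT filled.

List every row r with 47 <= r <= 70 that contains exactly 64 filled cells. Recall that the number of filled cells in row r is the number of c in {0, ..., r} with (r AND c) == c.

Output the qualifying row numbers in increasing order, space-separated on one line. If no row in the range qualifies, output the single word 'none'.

Answer: 63

Derivation:
Row r has 2^popcount(r) filled cells, so we need popcount(r) = log2(64) = 6.
Scan r = 47..70 and keep those with exactly 6 one-bits:
r=47=101111 popcount=5 -> skip
r=48=110000 popcount=2 -> skip
r=49=110001 popcount=3 -> skip
r=50=110010 popcount=3 -> skip
r=51=110011 popcount=4 -> skip
r=52=110100 popcount=3 -> skip
r=53=110101 popcount=4 -> skip
r=54=110110 popcount=4 -> skip
r=55=110111 popcount=5 -> skip
r=56=111000 popcount=3 -> skip
r=57=111001 popcount=4 -> skip
r=58=111010 popcount=4 -> skip
r=59=111011 popcount=5 -> skip
r=60=111100 popcount=4 -> skip
r=61=111101 popcount=5 -> skip
r=62=111110 popcount=5 -> skip
r=63=111111 popcount=6 -> KEEP
r=64=1000000 popcount=1 -> skip
r=65=1000001 popcount=2 -> skip
r=66=1000010 popcount=2 -> skip
r=67=1000011 popcount=3 -> skip
r=68=1000100 popcount=2 -> skip
r=69=1000101 popcount=3 -> skip
r=70=1000110 popcount=3 -> skip
Kept rows: 63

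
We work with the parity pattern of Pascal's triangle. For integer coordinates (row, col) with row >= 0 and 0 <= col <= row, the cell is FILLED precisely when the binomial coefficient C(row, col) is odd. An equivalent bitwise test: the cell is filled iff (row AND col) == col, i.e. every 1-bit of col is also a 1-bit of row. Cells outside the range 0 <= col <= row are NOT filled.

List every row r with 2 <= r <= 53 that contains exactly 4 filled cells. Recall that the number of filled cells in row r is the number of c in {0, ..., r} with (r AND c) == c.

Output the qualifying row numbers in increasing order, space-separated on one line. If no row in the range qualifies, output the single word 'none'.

Row r has 2^popcount(r) filled cells, so we need popcount(r) = log2(4) = 2.
Scan r = 2..53 and keep those with exactly 2 one-bits:
r=2=10 popcount=1 -> skip
r=3=11 popcount=2 -> KEEP
r=4=100 popcount=1 -> skip
r=5=101 popcount=2 -> KEEP
r=6=110 popcount=2 -> KEEP
r=7=111 popcount=3 -> skip
r=8=1000 popcount=1 -> skip
r=9=1001 popcount=2 -> KEEP
r=10=1010 popcount=2 -> KEEP
r=11=1011 popcount=3 -> skip
r=12=1100 popcount=2 -> KEEP
r=13=1101 popcount=3 -> skip
r=14=1110 popcount=3 -> skip
r=15=1111 popcount=4 -> skip
r=16=10000 popcount=1 -> skip
r=17=10001 popcount=2 -> KEEP
r=18=10010 popcount=2 -> KEEP
r=19=10011 popcount=3 -> skip
r=20=10100 popcount=2 -> KEEP
r=21=10101 popcount=3 -> skip
r=22=10110 popcount=3 -> skip
r=23=10111 popcount=4 -> skip
r=24=11000 popcount=2 -> KEEP
r=25=11001 popcount=3 -> skip
r=26=11010 popcount=3 -> skip
r=27=11011 popcount=4 -> skip
r=28=11100 popcount=3 -> skip
r=29=11101 popcount=4 -> skip
r=30=11110 popcount=4 -> skip
r=31=11111 popcount=5 -> skip
r=32=100000 popcount=1 -> skip
r=33=100001 popcount=2 -> KEEP
r=34=100010 popcount=2 -> KEEP
r=35=100011 popcount=3 -> skip
r=36=100100 popcount=2 -> KEEP
r=37=100101 popcount=3 -> skip
r=38=100110 popcount=3 -> skip
r=39=100111 popcount=4 -> skip
r=40=101000 popcount=2 -> KEEP
r=41=101001 popcount=3 -> skip
r=42=101010 popcount=3 -> skip
r=43=101011 popcount=4 -> skip
r=44=101100 popcount=3 -> skip
r=45=101101 popcount=4 -> skip
r=46=101110 popcount=4 -> skip
r=47=101111 popcount=5 -> skip
r=48=110000 popcount=2 -> KEEP
r=49=110001 popcount=3 -> skip
r=50=110010 popcount=3 -> skip
r=51=110011 popcount=4 -> skip
r=52=110100 popcount=3 -> skip
r=53=110101 popcount=4 -> skip
Kept rows: 3 5 6 9 10 12 17 18 20 24 33 34 36 40 48

Answer: 3 5 6 9 10 12 17 18 20 24 33 34 36 40 48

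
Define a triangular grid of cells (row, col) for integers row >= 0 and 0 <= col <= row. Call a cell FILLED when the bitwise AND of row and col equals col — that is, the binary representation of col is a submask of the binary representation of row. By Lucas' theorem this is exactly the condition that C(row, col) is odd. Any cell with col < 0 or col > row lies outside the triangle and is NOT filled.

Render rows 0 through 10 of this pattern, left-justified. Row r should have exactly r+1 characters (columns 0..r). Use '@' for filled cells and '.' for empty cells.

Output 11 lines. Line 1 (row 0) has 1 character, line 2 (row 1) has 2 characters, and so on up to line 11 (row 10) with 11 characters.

r0=0: @
r1=1: @@
r2=10: @.@
r3=11: @@@@
r4=100: @...@
r5=101: @@..@@
r6=110: @.@.@.@
r7=111: @@@@@@@@
r8=1000: @.......@
r9=1001: @@......@@
r10=1010: @.@.....@.@

Answer: @
@@
@.@
@@@@
@...@
@@..@@
@.@.@.@
@@@@@@@@
@.......@
@@......@@
@.@.....@.@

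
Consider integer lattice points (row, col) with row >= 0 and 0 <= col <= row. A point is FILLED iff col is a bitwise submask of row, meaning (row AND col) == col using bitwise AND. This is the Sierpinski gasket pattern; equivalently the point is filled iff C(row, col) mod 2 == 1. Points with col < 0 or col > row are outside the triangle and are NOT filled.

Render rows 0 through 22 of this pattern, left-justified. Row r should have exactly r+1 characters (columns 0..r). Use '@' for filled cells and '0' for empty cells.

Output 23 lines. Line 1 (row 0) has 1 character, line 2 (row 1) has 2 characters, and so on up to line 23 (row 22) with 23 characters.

r0=0: @
r1=1: @@
r2=10: @0@
r3=11: @@@@
r4=100: @000@
r5=101: @@00@@
r6=110: @0@0@0@
r7=111: @@@@@@@@
r8=1000: @0000000@
r9=1001: @@000000@@
r10=1010: @0@00000@0@
r11=1011: @@@@0000@@@@
r12=1100: @000@000@000@
r13=1101: @@00@@00@@00@@
r14=1110: @0@0@0@0@0@0@0@
r15=1111: @@@@@@@@@@@@@@@@
r16=10000: @000000000000000@
r17=10001: @@00000000000000@@
r18=10010: @0@0000000000000@0@
r19=10011: @@@@000000000000@@@@
r20=10100: @000@00000000000@000@
r21=10101: @@00@@0000000000@@00@@
r22=10110: @0@0@0@000000000@0@0@0@

Answer: @
@@
@0@
@@@@
@000@
@@00@@
@0@0@0@
@@@@@@@@
@0000000@
@@000000@@
@0@00000@0@
@@@@0000@@@@
@000@000@000@
@@00@@00@@00@@
@0@0@0@0@0@0@0@
@@@@@@@@@@@@@@@@
@000000000000000@
@@00000000000000@@
@0@0000000000000@0@
@@@@000000000000@@@@
@000@00000000000@000@
@@00@@0000000000@@00@@
@0@0@0@000000000@0@0@0@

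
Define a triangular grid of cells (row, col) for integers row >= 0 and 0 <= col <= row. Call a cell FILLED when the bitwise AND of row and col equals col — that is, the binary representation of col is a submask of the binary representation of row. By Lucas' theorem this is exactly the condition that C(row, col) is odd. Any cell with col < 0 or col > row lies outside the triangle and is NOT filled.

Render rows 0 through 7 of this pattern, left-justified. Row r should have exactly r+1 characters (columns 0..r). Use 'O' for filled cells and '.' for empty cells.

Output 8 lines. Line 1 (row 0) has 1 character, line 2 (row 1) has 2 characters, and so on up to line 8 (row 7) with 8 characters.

Answer: O
OO
O.O
OOOO
O...O
OO..OO
O.O.O.O
OOOOOOOO

Derivation:
r0=0: O
r1=1: OO
r2=10: O.O
r3=11: OOOO
r4=100: O...O
r5=101: OO..OO
r6=110: O.O.O.O
r7=111: OOOOOOOO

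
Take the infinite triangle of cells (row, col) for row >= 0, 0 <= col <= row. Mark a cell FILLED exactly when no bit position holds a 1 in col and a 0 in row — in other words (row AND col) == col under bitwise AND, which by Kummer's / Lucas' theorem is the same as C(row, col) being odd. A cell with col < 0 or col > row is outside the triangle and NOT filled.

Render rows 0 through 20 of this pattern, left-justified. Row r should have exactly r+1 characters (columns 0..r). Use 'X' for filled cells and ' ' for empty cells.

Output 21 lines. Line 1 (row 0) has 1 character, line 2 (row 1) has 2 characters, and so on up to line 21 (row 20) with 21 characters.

r0=0: X
r1=1: XX
r2=10: X X
r3=11: XXXX
r4=100: X   X
r5=101: XX  XX
r6=110: X X X X
r7=111: XXXXXXXX
r8=1000: X       X
r9=1001: XX      XX
r10=1010: X X     X X
r11=1011: XXXX    XXXX
r12=1100: X   X   X   X
r13=1101: XX  XX  XX  XX
r14=1110: X X X X X X X X
r15=1111: XXXXXXXXXXXXXXXX
r16=10000: X               X
r17=10001: XX              XX
r18=10010: X X             X X
r19=10011: XXXX            XXXX
r20=10100: X   X           X   X

Answer: X
XX
X X
XXXX
X   X
XX  XX
X X X X
XXXXXXXX
X       X
XX      XX
X X     X X
XXXX    XXXX
X   X   X   X
XX  XX  XX  XX
X X X X X X X X
XXXXXXXXXXXXXXXX
X               X
XX              XX
X X             X X
XXXX            XXXX
X   X           X   X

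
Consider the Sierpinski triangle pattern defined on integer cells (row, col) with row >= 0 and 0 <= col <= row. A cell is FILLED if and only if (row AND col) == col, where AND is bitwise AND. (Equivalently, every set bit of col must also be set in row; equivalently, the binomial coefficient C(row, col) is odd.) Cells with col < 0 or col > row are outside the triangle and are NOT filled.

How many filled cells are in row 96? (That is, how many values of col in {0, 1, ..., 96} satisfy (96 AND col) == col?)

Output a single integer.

Answer: 4

Derivation:
96 in binary = 1100000
popcount(96) = number of 1-bits in 1100000 = 2
A col c satisfies (96 AND c) == c iff every set bit of c is also set in 96; each of the 2 set bits of 96 can independently be on or off in c.
count = 2^2 = 4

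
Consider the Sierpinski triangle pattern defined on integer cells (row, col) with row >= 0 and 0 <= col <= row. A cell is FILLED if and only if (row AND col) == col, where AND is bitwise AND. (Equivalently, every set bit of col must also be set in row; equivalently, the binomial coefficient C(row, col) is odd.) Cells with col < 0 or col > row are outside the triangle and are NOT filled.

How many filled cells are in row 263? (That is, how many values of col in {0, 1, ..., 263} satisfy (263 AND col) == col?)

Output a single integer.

Answer: 16

Derivation:
263 in binary = 100000111
popcount(263) = number of 1-bits in 100000111 = 4
A col c satisfies (263 AND c) == c iff every set bit of c is also set in 263; each of the 4 set bits of 263 can independently be on or off in c.
count = 2^4 = 16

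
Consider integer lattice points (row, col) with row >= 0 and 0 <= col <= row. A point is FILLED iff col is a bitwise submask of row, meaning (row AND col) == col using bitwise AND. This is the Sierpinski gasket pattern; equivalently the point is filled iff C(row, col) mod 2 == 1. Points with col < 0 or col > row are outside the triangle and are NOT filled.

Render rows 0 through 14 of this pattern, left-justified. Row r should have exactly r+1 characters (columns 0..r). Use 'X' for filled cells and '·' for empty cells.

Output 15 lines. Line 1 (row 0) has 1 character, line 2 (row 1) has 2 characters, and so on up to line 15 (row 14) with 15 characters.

Answer: X
XX
X·X
XXXX
X···X
XX··XX
X·X·X·X
XXXXXXXX
X·······X
XX······XX
X·X·····X·X
XXXX····XXXX
X···X···X···X
XX··XX··XX··XX
X·X·X·X·X·X·X·X

Derivation:
r0=0: X
r1=1: XX
r2=10: X·X
r3=11: XXXX
r4=100: X···X
r5=101: XX··XX
r6=110: X·X·X·X
r7=111: XXXXXXXX
r8=1000: X·······X
r9=1001: XX······XX
r10=1010: X·X·····X·X
r11=1011: XXXX····XXXX
r12=1100: X···X···X···X
r13=1101: XX··XX··XX··XX
r14=1110: X·X·X·X·X·X·X·X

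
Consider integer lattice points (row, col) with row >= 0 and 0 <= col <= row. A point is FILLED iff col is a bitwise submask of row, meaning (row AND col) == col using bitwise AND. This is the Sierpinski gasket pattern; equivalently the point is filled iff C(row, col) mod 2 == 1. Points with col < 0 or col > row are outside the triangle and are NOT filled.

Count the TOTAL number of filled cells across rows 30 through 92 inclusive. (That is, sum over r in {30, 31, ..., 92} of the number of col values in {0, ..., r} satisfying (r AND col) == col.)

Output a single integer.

r30=11110 pc4: +16 =16
r31=11111 pc5: +32 =48
r32=100000 pc1: +2 =50
r33=100001 pc2: +4 =54
r34=100010 pc2: +4 =58
r35=100011 pc3: +8 =66
r36=100100 pc2: +4 =70
r37=100101 pc3: +8 =78
r38=100110 pc3: +8 =86
r39=100111 pc4: +16 =102
r40=101000 pc2: +4 =106
r41=101001 pc3: +8 =114
r42=101010 pc3: +8 =122
r43=101011 pc4: +16 =138
r44=101100 pc3: +8 =146
r45=101101 pc4: +16 =162
r46=101110 pc4: +16 =178
r47=101111 pc5: +32 =210
r48=110000 pc2: +4 =214
r49=110001 pc3: +8 =222
r50=110010 pc3: +8 =230
r51=110011 pc4: +16 =246
r52=110100 pc3: +8 =254
r53=110101 pc4: +16 =270
r54=110110 pc4: +16 =286
r55=110111 pc5: +32 =318
r56=111000 pc3: +8 =326
r57=111001 pc4: +16 =342
r58=111010 pc4: +16 =358
r59=111011 pc5: +32 =390
r60=111100 pc4: +16 =406
r61=111101 pc5: +32 =438
r62=111110 pc5: +32 =470
r63=111111 pc6: +64 =534
r64=1000000 pc1: +2 =536
r65=1000001 pc2: +4 =540
r66=1000010 pc2: +4 =544
r67=1000011 pc3: +8 =552
r68=1000100 pc2: +4 =556
r69=1000101 pc3: +8 =564
r70=1000110 pc3: +8 =572
r71=1000111 pc4: +16 =588
r72=1001000 pc2: +4 =592
r73=1001001 pc3: +8 =600
r74=1001010 pc3: +8 =608
r75=1001011 pc4: +16 =624
r76=1001100 pc3: +8 =632
r77=1001101 pc4: +16 =648
r78=1001110 pc4: +16 =664
r79=1001111 pc5: +32 =696
r80=1010000 pc2: +4 =700
r81=1010001 pc3: +8 =708
r82=1010010 pc3: +8 =716
r83=1010011 pc4: +16 =732
r84=1010100 pc3: +8 =740
r85=1010101 pc4: +16 =756
r86=1010110 pc4: +16 =772
r87=1010111 pc5: +32 =804
r88=1011000 pc3: +8 =812
r89=1011001 pc4: +16 =828
r90=1011010 pc4: +16 =844
r91=1011011 pc5: +32 =876
r92=1011100 pc4: +16 =892

Answer: 892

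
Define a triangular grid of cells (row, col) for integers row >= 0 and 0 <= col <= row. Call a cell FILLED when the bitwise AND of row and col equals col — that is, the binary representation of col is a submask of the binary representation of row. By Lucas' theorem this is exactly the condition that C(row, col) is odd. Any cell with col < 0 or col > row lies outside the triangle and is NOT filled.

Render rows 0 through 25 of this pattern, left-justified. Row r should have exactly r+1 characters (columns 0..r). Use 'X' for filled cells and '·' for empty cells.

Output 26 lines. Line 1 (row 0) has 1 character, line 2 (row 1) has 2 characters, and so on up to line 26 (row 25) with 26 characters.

Answer: X
XX
X·X
XXXX
X···X
XX··XX
X·X·X·X
XXXXXXXX
X·······X
XX······XX
X·X·····X·X
XXXX····XXXX
X···X···X···X
XX··XX··XX··XX
X·X·X·X·X·X·X·X
XXXXXXXXXXXXXXXX
X···············X
XX··············XX
X·X·············X·X
XXXX············XXXX
X···X···········X···X
XX··XX··········XX··XX
X·X·X·X·········X·X·X·X
XXXXXXXX········XXXXXXXX
X·······X·······X·······X
XX······XX······XX······XX

Derivation:
r0=0: X
r1=1: XX
r2=10: X·X
r3=11: XXXX
r4=100: X···X
r5=101: XX··XX
r6=110: X·X·X·X
r7=111: XXXXXXXX
r8=1000: X·······X
r9=1001: XX······XX
r10=1010: X·X·····X·X
r11=1011: XXXX····XXXX
r12=1100: X···X···X···X
r13=1101: XX··XX··XX··XX
r14=1110: X·X·X·X·X·X·X·X
r15=1111: XXXXXXXXXXXXXXXX
r16=10000: X···············X
r17=10001: XX··············XX
r18=10010: X·X·············X·X
r19=10011: XXXX············XXXX
r20=10100: X···X···········X···X
r21=10101: XX··XX··········XX··XX
r22=10110: X·X·X·X·········X·X·X·X
r23=10111: XXXXXXXX········XXXXXXXX
r24=11000: X·······X·······X·······X
r25=11001: XX······XX······XX······XX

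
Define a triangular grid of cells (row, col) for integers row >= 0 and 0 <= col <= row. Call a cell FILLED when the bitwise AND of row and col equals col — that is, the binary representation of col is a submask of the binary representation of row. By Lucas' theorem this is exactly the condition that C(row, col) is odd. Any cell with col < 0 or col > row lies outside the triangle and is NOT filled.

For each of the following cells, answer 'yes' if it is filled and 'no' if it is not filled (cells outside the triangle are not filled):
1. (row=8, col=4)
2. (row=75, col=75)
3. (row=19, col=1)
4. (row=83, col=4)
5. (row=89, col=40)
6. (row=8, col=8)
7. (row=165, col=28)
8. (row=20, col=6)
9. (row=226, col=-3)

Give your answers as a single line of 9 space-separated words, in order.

Answer: no yes yes no no yes no no no

Derivation:
(8,4): row=0b1000, col=0b100, row AND col = 0b0 = 0; 0 != 4 -> empty
(75,75): row=0b1001011, col=0b1001011, row AND col = 0b1001011 = 75; 75 == 75 -> filled
(19,1): row=0b10011, col=0b1, row AND col = 0b1 = 1; 1 == 1 -> filled
(83,4): row=0b1010011, col=0b100, row AND col = 0b0 = 0; 0 != 4 -> empty
(89,40): row=0b1011001, col=0b101000, row AND col = 0b1000 = 8; 8 != 40 -> empty
(8,8): row=0b1000, col=0b1000, row AND col = 0b1000 = 8; 8 == 8 -> filled
(165,28): row=0b10100101, col=0b11100, row AND col = 0b100 = 4; 4 != 28 -> empty
(20,6): row=0b10100, col=0b110, row AND col = 0b100 = 4; 4 != 6 -> empty
(226,-3): col outside [0, 226] -> not filled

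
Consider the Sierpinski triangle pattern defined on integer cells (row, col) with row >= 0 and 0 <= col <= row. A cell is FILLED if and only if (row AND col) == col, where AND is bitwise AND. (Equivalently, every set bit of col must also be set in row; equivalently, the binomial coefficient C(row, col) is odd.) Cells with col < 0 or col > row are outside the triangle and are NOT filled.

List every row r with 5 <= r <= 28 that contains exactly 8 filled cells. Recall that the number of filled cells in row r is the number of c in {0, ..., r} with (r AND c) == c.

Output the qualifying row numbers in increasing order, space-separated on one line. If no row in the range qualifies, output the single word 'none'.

Answer: 7 11 13 14 19 21 22 25 26 28

Derivation:
Row r has 2^popcount(r) filled cells, so we need popcount(r) = log2(8) = 3.
Scan r = 5..28 and keep those with exactly 3 one-bits:
r=5=101 popcount=2 -> skip
r=6=110 popcount=2 -> skip
r=7=111 popcount=3 -> KEEP
r=8=1000 popcount=1 -> skip
r=9=1001 popcount=2 -> skip
r=10=1010 popcount=2 -> skip
r=11=1011 popcount=3 -> KEEP
r=12=1100 popcount=2 -> skip
r=13=1101 popcount=3 -> KEEP
r=14=1110 popcount=3 -> KEEP
r=15=1111 popcount=4 -> skip
r=16=10000 popcount=1 -> skip
r=17=10001 popcount=2 -> skip
r=18=10010 popcount=2 -> skip
r=19=10011 popcount=3 -> KEEP
r=20=10100 popcount=2 -> skip
r=21=10101 popcount=3 -> KEEP
r=22=10110 popcount=3 -> KEEP
r=23=10111 popcount=4 -> skip
r=24=11000 popcount=2 -> skip
r=25=11001 popcount=3 -> KEEP
r=26=11010 popcount=3 -> KEEP
r=27=11011 popcount=4 -> skip
r=28=11100 popcount=3 -> KEEP
Kept rows: 7 11 13 14 19 21 22 25 26 28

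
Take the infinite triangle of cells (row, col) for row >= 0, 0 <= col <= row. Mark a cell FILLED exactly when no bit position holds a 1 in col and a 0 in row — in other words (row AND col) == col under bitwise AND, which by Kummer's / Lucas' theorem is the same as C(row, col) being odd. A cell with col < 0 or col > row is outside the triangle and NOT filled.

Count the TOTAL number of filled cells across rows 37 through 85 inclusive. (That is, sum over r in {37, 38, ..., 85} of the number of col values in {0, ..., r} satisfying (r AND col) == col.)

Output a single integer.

r37=100101 pc3: +8 =8
r38=100110 pc3: +8 =16
r39=100111 pc4: +16 =32
r40=101000 pc2: +4 =36
r41=101001 pc3: +8 =44
r42=101010 pc3: +8 =52
r43=101011 pc4: +16 =68
r44=101100 pc3: +8 =76
r45=101101 pc4: +16 =92
r46=101110 pc4: +16 =108
r47=101111 pc5: +32 =140
r48=110000 pc2: +4 =144
r49=110001 pc3: +8 =152
r50=110010 pc3: +8 =160
r51=110011 pc4: +16 =176
r52=110100 pc3: +8 =184
r53=110101 pc4: +16 =200
r54=110110 pc4: +16 =216
r55=110111 pc5: +32 =248
r56=111000 pc3: +8 =256
r57=111001 pc4: +16 =272
r58=111010 pc4: +16 =288
r59=111011 pc5: +32 =320
r60=111100 pc4: +16 =336
r61=111101 pc5: +32 =368
r62=111110 pc5: +32 =400
r63=111111 pc6: +64 =464
r64=1000000 pc1: +2 =466
r65=1000001 pc2: +4 =470
r66=1000010 pc2: +4 =474
r67=1000011 pc3: +8 =482
r68=1000100 pc2: +4 =486
r69=1000101 pc3: +8 =494
r70=1000110 pc3: +8 =502
r71=1000111 pc4: +16 =518
r72=1001000 pc2: +4 =522
r73=1001001 pc3: +8 =530
r74=1001010 pc3: +8 =538
r75=1001011 pc4: +16 =554
r76=1001100 pc3: +8 =562
r77=1001101 pc4: +16 =578
r78=1001110 pc4: +16 =594
r79=1001111 pc5: +32 =626
r80=1010000 pc2: +4 =630
r81=1010001 pc3: +8 =638
r82=1010010 pc3: +8 =646
r83=1010011 pc4: +16 =662
r84=1010100 pc3: +8 =670
r85=1010101 pc4: +16 =686

Answer: 686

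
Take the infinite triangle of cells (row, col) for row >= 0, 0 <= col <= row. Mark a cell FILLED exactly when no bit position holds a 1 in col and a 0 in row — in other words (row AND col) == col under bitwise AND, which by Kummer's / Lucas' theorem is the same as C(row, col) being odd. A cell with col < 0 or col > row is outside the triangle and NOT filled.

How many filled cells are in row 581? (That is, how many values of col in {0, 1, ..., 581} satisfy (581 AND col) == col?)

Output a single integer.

581 in binary = 1001000101
popcount(581) = number of 1-bits in 1001000101 = 4
A col c satisfies (581 AND c) == c iff every set bit of c is also set in 581; each of the 4 set bits of 581 can independently be on or off in c.
count = 2^4 = 16

Answer: 16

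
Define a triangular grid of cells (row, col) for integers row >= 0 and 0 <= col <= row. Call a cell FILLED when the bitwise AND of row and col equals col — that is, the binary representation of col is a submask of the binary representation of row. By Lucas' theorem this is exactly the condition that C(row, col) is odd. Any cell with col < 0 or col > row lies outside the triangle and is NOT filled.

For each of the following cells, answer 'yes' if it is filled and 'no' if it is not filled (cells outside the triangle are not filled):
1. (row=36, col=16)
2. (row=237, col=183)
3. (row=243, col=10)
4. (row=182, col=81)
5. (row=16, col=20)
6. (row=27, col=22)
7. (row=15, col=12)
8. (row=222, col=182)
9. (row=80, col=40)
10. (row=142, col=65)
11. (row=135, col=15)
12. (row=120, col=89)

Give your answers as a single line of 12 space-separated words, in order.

(36,16): row=0b100100, col=0b10000, row AND col = 0b0 = 0; 0 != 16 -> empty
(237,183): row=0b11101101, col=0b10110111, row AND col = 0b10100101 = 165; 165 != 183 -> empty
(243,10): row=0b11110011, col=0b1010, row AND col = 0b10 = 2; 2 != 10 -> empty
(182,81): row=0b10110110, col=0b1010001, row AND col = 0b10000 = 16; 16 != 81 -> empty
(16,20): col outside [0, 16] -> not filled
(27,22): row=0b11011, col=0b10110, row AND col = 0b10010 = 18; 18 != 22 -> empty
(15,12): row=0b1111, col=0b1100, row AND col = 0b1100 = 12; 12 == 12 -> filled
(222,182): row=0b11011110, col=0b10110110, row AND col = 0b10010110 = 150; 150 != 182 -> empty
(80,40): row=0b1010000, col=0b101000, row AND col = 0b0 = 0; 0 != 40 -> empty
(142,65): row=0b10001110, col=0b1000001, row AND col = 0b0 = 0; 0 != 65 -> empty
(135,15): row=0b10000111, col=0b1111, row AND col = 0b111 = 7; 7 != 15 -> empty
(120,89): row=0b1111000, col=0b1011001, row AND col = 0b1011000 = 88; 88 != 89 -> empty

Answer: no no no no no no yes no no no no no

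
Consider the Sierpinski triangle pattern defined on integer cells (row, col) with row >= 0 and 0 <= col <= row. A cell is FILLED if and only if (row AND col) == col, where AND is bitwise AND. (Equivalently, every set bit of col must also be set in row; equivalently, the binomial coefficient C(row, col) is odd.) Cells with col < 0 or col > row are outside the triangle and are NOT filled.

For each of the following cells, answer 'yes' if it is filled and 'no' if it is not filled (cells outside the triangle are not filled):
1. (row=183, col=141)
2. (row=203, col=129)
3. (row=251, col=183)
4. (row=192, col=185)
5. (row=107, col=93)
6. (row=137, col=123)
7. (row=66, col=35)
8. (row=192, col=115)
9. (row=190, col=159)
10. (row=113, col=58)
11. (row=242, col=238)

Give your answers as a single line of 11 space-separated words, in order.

Answer: no yes no no no no no no no no no

Derivation:
(183,141): row=0b10110111, col=0b10001101, row AND col = 0b10000101 = 133; 133 != 141 -> empty
(203,129): row=0b11001011, col=0b10000001, row AND col = 0b10000001 = 129; 129 == 129 -> filled
(251,183): row=0b11111011, col=0b10110111, row AND col = 0b10110011 = 179; 179 != 183 -> empty
(192,185): row=0b11000000, col=0b10111001, row AND col = 0b10000000 = 128; 128 != 185 -> empty
(107,93): row=0b1101011, col=0b1011101, row AND col = 0b1001001 = 73; 73 != 93 -> empty
(137,123): row=0b10001001, col=0b1111011, row AND col = 0b1001 = 9; 9 != 123 -> empty
(66,35): row=0b1000010, col=0b100011, row AND col = 0b10 = 2; 2 != 35 -> empty
(192,115): row=0b11000000, col=0b1110011, row AND col = 0b1000000 = 64; 64 != 115 -> empty
(190,159): row=0b10111110, col=0b10011111, row AND col = 0b10011110 = 158; 158 != 159 -> empty
(113,58): row=0b1110001, col=0b111010, row AND col = 0b110000 = 48; 48 != 58 -> empty
(242,238): row=0b11110010, col=0b11101110, row AND col = 0b11100010 = 226; 226 != 238 -> empty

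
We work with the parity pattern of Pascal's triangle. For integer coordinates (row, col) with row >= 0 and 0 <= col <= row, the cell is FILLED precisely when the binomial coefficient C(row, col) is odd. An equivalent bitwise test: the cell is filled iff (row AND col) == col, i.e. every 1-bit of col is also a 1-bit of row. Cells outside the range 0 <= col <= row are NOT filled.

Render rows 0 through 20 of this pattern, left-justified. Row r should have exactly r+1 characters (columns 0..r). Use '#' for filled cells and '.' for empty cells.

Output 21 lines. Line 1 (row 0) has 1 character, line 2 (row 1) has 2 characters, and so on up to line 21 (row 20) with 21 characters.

Answer: #
##
#.#
####
#...#
##..##
#.#.#.#
########
#.......#
##......##
#.#.....#.#
####....####
#...#...#...#
##..##..##..##
#.#.#.#.#.#.#.#
################
#...............#
##..............##
#.#.............#.#
####............####
#...#...........#...#

Derivation:
r0=0: #
r1=1: ##
r2=10: #.#
r3=11: ####
r4=100: #...#
r5=101: ##..##
r6=110: #.#.#.#
r7=111: ########
r8=1000: #.......#
r9=1001: ##......##
r10=1010: #.#.....#.#
r11=1011: ####....####
r12=1100: #...#...#...#
r13=1101: ##..##..##..##
r14=1110: #.#.#.#.#.#.#.#
r15=1111: ################
r16=10000: #...............#
r17=10001: ##..............##
r18=10010: #.#.............#.#
r19=10011: ####............####
r20=10100: #...#...........#...#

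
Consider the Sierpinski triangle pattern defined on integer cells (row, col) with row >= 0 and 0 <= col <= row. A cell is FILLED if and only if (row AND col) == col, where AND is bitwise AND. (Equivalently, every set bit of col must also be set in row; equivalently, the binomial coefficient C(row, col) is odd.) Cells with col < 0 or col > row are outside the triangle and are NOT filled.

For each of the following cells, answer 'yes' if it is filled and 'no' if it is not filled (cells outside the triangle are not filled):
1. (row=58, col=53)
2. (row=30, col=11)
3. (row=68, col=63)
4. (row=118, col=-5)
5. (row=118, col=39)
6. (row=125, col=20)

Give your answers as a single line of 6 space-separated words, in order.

(58,53): row=0b111010, col=0b110101, row AND col = 0b110000 = 48; 48 != 53 -> empty
(30,11): row=0b11110, col=0b1011, row AND col = 0b1010 = 10; 10 != 11 -> empty
(68,63): row=0b1000100, col=0b111111, row AND col = 0b100 = 4; 4 != 63 -> empty
(118,-5): col outside [0, 118] -> not filled
(118,39): row=0b1110110, col=0b100111, row AND col = 0b100110 = 38; 38 != 39 -> empty
(125,20): row=0b1111101, col=0b10100, row AND col = 0b10100 = 20; 20 == 20 -> filled

Answer: no no no no no yes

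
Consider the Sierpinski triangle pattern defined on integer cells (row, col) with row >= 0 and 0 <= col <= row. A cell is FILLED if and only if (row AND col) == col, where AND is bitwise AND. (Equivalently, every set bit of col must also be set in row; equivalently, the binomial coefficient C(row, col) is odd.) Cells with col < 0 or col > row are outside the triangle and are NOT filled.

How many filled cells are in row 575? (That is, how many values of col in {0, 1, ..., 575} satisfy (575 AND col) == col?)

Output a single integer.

Answer: 128

Derivation:
575 in binary = 1000111111
popcount(575) = number of 1-bits in 1000111111 = 7
A col c satisfies (575 AND c) == c iff every set bit of c is also set in 575; each of the 7 set bits of 575 can independently be on or off in c.
count = 2^7 = 128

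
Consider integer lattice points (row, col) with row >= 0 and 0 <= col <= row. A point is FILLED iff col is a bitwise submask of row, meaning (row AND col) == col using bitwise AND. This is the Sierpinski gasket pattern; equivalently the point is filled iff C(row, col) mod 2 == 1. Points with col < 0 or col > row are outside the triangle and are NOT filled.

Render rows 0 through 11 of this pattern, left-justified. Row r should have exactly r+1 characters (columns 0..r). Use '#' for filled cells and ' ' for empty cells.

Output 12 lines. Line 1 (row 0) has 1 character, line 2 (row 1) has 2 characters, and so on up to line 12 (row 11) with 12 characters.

Answer: #
##
# #
####
#   #
##  ##
# # # #
########
#       #
##      ##
# #     # #
####    ####

Derivation:
r0=0: #
r1=1: ##
r2=10: # #
r3=11: ####
r4=100: #   #
r5=101: ##  ##
r6=110: # # # #
r7=111: ########
r8=1000: #       #
r9=1001: ##      ##
r10=1010: # #     # #
r11=1011: ####    ####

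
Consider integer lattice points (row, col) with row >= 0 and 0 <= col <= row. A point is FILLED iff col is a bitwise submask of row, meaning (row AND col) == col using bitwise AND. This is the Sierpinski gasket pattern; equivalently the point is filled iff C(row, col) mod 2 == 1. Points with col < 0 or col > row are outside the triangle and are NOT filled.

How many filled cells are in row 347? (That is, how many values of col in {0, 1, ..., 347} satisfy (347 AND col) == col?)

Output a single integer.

347 in binary = 101011011
popcount(347) = number of 1-bits in 101011011 = 6
A col c satisfies (347 AND c) == c iff every set bit of c is also set in 347; each of the 6 set bits of 347 can independently be on or off in c.
count = 2^6 = 64

Answer: 64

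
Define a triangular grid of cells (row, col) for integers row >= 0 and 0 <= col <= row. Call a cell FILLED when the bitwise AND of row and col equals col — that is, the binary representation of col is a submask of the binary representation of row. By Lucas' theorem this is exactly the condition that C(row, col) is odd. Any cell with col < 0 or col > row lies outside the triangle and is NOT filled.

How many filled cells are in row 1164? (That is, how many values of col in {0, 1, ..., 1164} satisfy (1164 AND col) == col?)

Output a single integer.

Answer: 16

Derivation:
1164 in binary = 10010001100
popcount(1164) = number of 1-bits in 10010001100 = 4
A col c satisfies (1164 AND c) == c iff every set bit of c is also set in 1164; each of the 4 set bits of 1164 can independently be on or off in c.
count = 2^4 = 16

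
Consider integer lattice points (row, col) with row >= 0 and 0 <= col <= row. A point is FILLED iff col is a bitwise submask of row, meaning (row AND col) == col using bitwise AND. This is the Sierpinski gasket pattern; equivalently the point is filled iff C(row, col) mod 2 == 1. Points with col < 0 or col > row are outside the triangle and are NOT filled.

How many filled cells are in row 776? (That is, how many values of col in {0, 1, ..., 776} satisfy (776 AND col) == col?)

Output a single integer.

Answer: 8

Derivation:
776 in binary = 1100001000
popcount(776) = number of 1-bits in 1100001000 = 3
A col c satisfies (776 AND c) == c iff every set bit of c is also set in 776; each of the 3 set bits of 776 can independently be on or off in c.
count = 2^3 = 8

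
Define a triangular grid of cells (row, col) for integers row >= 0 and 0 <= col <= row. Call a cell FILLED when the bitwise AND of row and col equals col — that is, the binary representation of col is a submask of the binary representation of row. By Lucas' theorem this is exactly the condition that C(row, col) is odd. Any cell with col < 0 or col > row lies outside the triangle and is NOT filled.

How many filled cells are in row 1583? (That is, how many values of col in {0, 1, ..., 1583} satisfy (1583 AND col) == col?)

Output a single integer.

Answer: 128

Derivation:
1583 in binary = 11000101111
popcount(1583) = number of 1-bits in 11000101111 = 7
A col c satisfies (1583 AND c) == c iff every set bit of c is also set in 1583; each of the 7 set bits of 1583 can independently be on or off in c.
count = 2^7 = 128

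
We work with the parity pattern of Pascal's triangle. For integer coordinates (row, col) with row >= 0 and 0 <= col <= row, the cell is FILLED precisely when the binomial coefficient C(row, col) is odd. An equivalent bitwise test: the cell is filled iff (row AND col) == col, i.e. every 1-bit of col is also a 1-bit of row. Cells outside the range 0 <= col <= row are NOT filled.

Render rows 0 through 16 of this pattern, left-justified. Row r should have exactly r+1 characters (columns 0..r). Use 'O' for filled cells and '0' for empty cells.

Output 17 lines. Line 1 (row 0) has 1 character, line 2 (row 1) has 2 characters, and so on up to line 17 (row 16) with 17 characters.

Answer: O
OO
O0O
OOOO
O000O
OO00OO
O0O0O0O
OOOOOOOO
O0000000O
OO000000OO
O0O00000O0O
OOOO0000OOOO
O000O000O000O
OO00OO00OO00OO
O0O0O0O0O0O0O0O
OOOOOOOOOOOOOOOO
O000000000000000O

Derivation:
r0=0: O
r1=1: OO
r2=10: O0O
r3=11: OOOO
r4=100: O000O
r5=101: OO00OO
r6=110: O0O0O0O
r7=111: OOOOOOOO
r8=1000: O0000000O
r9=1001: OO000000OO
r10=1010: O0O00000O0O
r11=1011: OOOO0000OOOO
r12=1100: O000O000O000O
r13=1101: OO00OO00OO00OO
r14=1110: O0O0O0O0O0O0O0O
r15=1111: OOOOOOOOOOOOOOOO
r16=10000: O000000000000000O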